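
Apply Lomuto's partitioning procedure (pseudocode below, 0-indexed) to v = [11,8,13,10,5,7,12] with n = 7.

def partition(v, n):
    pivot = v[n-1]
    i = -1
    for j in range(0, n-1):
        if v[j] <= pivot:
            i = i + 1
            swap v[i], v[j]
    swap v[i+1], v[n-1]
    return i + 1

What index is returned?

pivot = v[6] = 12; i = -1
j=0: v[0]=11 ≤ 12 → i=0, swap v[0],v[0] (no change) → [11,8,13,10,5,7,12]
j=1: v[1]=8 ≤ 12 → i=1, swap v[1],v[1] (no change) → [11,8,13,10,5,7,12]
j=2: v[2]=13 > 12 → no swap
j=3: v[3]=10 ≤ 12 → i=2, swap v[2],v[3] → [11,8,10,13,5,7,12]
j=4: v[4]=5 ≤ 12 → i=3, swap v[3],v[4] → [11,8,10,5,13,7,12]
j=5: v[5]=7 ≤ 12 → i=4, swap v[4],v[5] → [11,8,10,5,7,13,12]
final swap v[5],v[6] → [11,8,10,5,7,12,13]; return 5

5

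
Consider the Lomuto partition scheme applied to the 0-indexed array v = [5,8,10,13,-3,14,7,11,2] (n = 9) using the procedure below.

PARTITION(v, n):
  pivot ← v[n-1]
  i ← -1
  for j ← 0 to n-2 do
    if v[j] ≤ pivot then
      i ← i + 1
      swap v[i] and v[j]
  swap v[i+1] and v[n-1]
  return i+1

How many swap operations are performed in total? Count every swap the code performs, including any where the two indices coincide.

2

pivot = v[8] = 2; i = -1
j=0: v[0]=5 > 2 → no swap
j=1: v[1]=8 > 2 → no swap
j=2: v[2]=10 > 2 → no swap
j=3: v[3]=13 > 2 → no swap
j=4: v[4]=-3 ≤ 2 → i=0, swap v[0],v[4] → [-3,8,10,13,5,14,7,11,2]
j=5: v[5]=14 > 2 → no swap
j=6: v[6]=7 > 2 → no swap
j=7: v[7]=11 > 2 → no swap
final swap v[1],v[8] → [-3,2,10,13,5,14,7,11,8]; return 1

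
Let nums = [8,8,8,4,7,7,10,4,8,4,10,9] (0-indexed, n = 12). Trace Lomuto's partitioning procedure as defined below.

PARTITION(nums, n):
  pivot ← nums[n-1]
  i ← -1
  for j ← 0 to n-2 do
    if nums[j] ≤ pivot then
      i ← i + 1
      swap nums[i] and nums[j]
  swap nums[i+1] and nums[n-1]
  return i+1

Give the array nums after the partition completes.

[8,8,8,4,7,7,4,8,4,9,10,10]

pivot=9, i=-1
j=0: 8≤9, i=0, swap(0,0) ⇒ [8,8,8,4,7,7,10,4,8,4,10,9]
j=1: 8≤9, i=1, swap(1,1) ⇒ [8,8,8,4,7,7,10,4,8,4,10,9]
j=2: 8≤9, i=2, swap(2,2) ⇒ [8,8,8,4,7,7,10,4,8,4,10,9]
j=3: 4≤9, i=3, swap(3,3) ⇒ [8,8,8,4,7,7,10,4,8,4,10,9]
j=4: 7≤9, i=4, swap(4,4) ⇒ [8,8,8,4,7,7,10,4,8,4,10,9]
j=5: 7≤9, i=5, swap(5,5) ⇒ [8,8,8,4,7,7,10,4,8,4,10,9]
j=6: 10>9, skip
j=7: 4≤9, i=6, swap(6,7) ⇒ [8,8,8,4,7,7,4,10,8,4,10,9]
j=8: 8≤9, i=7, swap(7,8) ⇒ [8,8,8,4,7,7,4,8,10,4,10,9]
j=9: 4≤9, i=8, swap(8,9) ⇒ [8,8,8,4,7,7,4,8,4,10,10,9]
j=10: 10>9, skip
swap(9,11) ⇒ [8,8,8,4,7,7,4,8,4,9,10,10]; return 9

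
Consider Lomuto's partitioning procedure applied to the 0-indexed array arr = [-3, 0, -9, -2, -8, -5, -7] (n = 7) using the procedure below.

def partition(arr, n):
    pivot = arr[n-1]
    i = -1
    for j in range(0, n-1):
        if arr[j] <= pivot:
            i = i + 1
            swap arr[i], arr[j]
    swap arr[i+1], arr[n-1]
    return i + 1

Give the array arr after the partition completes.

[-9, -8, -7, -2, 0, -5, -3]

pivot=-7, i=-1
j=0: -3>-7, skip
j=1: 0>-7, skip
j=2: -9≤-7, i=0, swap(0,2) ⇒ [-9, 0, -3, -2, -8, -5, -7]
j=3: -2>-7, skip
j=4: -8≤-7, i=1, swap(1,4) ⇒ [-9, -8, -3, -2, 0, -5, -7]
j=5: -5>-7, skip
swap(2,6) ⇒ [-9, -8, -7, -2, 0, -5, -3]; return 2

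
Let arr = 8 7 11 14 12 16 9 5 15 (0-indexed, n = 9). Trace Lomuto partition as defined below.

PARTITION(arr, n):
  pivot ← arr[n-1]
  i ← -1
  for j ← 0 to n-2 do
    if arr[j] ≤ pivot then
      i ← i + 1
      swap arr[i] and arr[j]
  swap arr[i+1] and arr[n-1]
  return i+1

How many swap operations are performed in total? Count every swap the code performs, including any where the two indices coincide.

8

pivot = arr[8] = 15; i = -1
j=0: arr[0]=8 ≤ 15 → i=0, swap arr[0],arr[0] (no change) → 8 7 11 14 12 16 9 5 15
j=1: arr[1]=7 ≤ 15 → i=1, swap arr[1],arr[1] (no change) → 8 7 11 14 12 16 9 5 15
j=2: arr[2]=11 ≤ 15 → i=2, swap arr[2],arr[2] (no change) → 8 7 11 14 12 16 9 5 15
j=3: arr[3]=14 ≤ 15 → i=3, swap arr[3],arr[3] (no change) → 8 7 11 14 12 16 9 5 15
j=4: arr[4]=12 ≤ 15 → i=4, swap arr[4],arr[4] (no change) → 8 7 11 14 12 16 9 5 15
j=5: arr[5]=16 > 15 → no swap
j=6: arr[6]=9 ≤ 15 → i=5, swap arr[5],arr[6] → 8 7 11 14 12 9 16 5 15
j=7: arr[7]=5 ≤ 15 → i=6, swap arr[6],arr[7] → 8 7 11 14 12 9 5 16 15
final swap arr[7],arr[8] → 8 7 11 14 12 9 5 15 16; return 7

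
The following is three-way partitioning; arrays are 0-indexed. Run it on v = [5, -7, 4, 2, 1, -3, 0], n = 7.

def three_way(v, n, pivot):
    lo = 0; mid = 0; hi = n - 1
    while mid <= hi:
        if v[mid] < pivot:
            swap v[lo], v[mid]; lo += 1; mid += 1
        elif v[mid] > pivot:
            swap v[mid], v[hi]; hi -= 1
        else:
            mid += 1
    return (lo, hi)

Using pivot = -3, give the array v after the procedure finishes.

[-7, -3, 2, 1, 4, 0, 5]

pivot = -3; lo=0, mid=0, hi=6
v[mid]=5>-3: swap v[0],v[6]; hi=5 → [0, -7, 4, 2, 1, -3, 5]
v[mid]=0>-3: swap v[0],v[5]; hi=4 → [-3, -7, 4, 2, 1, 0, 5]
v[mid]=-3=-3: mid=1
v[mid]=-7<-3: swap v[0],v[1]; lo=1,mid=2 → [-7, -3, 4, 2, 1, 0, 5]
v[mid]=4>-3: swap v[2],v[4]; hi=3 → [-7, -3, 1, 2, 4, 0, 5]
v[mid]=1>-3: swap v[2],v[3]; hi=2 → [-7, -3, 2, 1, 4, 0, 5]
v[mid]=2>-3: swap v[2],v[2]; hi=1 → [-7, -3, 2, 1, 4, 0, 5]
end: lo=1, hi=1; v = [-7, -3, 2, 1, 4, 0, 5]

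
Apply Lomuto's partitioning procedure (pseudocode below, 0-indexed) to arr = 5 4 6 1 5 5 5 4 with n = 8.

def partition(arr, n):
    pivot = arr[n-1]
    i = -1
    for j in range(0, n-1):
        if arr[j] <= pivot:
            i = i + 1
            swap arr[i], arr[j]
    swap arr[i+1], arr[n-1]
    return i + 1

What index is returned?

pivot=4, i=-1
j=0: 5>4, skip
j=1: 4≤4, i=0, swap(0,1) ⇒ 4 5 6 1 5 5 5 4
j=2: 6>4, skip
j=3: 1≤4, i=1, swap(1,3) ⇒ 4 1 6 5 5 5 5 4
j=4: 5>4, skip
j=5: 5>4, skip
j=6: 5>4, skip
swap(2,7) ⇒ 4 1 4 5 5 5 5 6; return 2

2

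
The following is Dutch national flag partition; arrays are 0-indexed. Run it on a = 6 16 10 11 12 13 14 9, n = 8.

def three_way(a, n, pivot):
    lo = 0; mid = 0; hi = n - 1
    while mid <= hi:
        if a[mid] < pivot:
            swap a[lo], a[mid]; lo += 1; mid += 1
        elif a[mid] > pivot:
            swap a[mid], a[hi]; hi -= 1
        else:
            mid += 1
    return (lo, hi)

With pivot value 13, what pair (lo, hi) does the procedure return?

(5, 5)

pivot = 13; lo=0, mid=0, hi=7
a[mid]=6<13: swap a[0],a[0]; lo=1,mid=1 → 6 16 10 11 12 13 14 9
a[mid]=16>13: swap a[1],a[7]; hi=6 → 6 9 10 11 12 13 14 16
a[mid]=9<13: swap a[1],a[1]; lo=2,mid=2 → 6 9 10 11 12 13 14 16
a[mid]=10<13: swap a[2],a[2]; lo=3,mid=3 → 6 9 10 11 12 13 14 16
a[mid]=11<13: swap a[3],a[3]; lo=4,mid=4 → 6 9 10 11 12 13 14 16
a[mid]=12<13: swap a[4],a[4]; lo=5,mid=5 → 6 9 10 11 12 13 14 16
a[mid]=13=13: mid=6
a[mid]=14>13: swap a[6],a[6]; hi=5 → 6 9 10 11 12 13 14 16
end: lo=5, hi=5; a = 6 9 10 11 12 13 14 16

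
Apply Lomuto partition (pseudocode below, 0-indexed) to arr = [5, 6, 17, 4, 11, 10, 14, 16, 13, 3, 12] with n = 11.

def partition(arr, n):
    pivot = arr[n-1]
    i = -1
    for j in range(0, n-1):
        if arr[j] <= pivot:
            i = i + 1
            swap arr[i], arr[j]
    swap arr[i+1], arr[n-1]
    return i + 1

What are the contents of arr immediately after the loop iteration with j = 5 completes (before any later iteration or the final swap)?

[5, 6, 4, 11, 10, 17, 14, 16, 13, 3, 12]

pivot=12, i=-1
j=0: 5≤12, i=0, swap(0,0) ⇒ [5, 6, 17, 4, 11, 10, 14, 16, 13, 3, 12]
j=1: 6≤12, i=1, swap(1,1) ⇒ [5, 6, 17, 4, 11, 10, 14, 16, 13, 3, 12]
j=2: 17>12, skip
j=3: 4≤12, i=2, swap(2,3) ⇒ [5, 6, 4, 17, 11, 10, 14, 16, 13, 3, 12]
j=4: 11≤12, i=3, swap(3,4) ⇒ [5, 6, 4, 11, 17, 10, 14, 16, 13, 3, 12]
j=5: 10≤12, i=4, swap(4,5) ⇒ [5, 6, 4, 11, 10, 17, 14, 16, 13, 3, 12]
(after j=5) arr = [5, 6, 4, 11, 10, 17, 14, 16, 13, 3, 12]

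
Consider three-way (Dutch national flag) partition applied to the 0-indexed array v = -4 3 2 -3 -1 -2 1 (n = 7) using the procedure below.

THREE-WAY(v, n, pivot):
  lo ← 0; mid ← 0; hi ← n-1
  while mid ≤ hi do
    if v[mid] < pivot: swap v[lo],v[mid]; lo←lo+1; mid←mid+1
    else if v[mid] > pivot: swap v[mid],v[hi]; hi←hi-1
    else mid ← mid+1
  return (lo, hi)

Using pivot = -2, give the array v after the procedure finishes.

lo=0 mid=0 hi=6
-4<-2: swap(0,0), lo=1 mid=1 ⇒ -4 3 2 -3 -1 -2 1
3>-2: swap(1,6), hi=5 ⇒ -4 1 2 -3 -1 -2 3
1>-2: swap(1,5), hi=4 ⇒ -4 -2 2 -3 -1 1 3
-2=-2: mid=2
2>-2: swap(2,4), hi=3 ⇒ -4 -2 -1 -3 2 1 3
-1>-2: swap(2,3), hi=2 ⇒ -4 -2 -3 -1 2 1 3
-3<-2: swap(1,2), lo=2 mid=3 ⇒ -4 -3 -2 -1 2 1 3
done. lo=2 hi=2; v=-4 -3 -2 -1 2 1 3

-4 -3 -2 -1 2 1 3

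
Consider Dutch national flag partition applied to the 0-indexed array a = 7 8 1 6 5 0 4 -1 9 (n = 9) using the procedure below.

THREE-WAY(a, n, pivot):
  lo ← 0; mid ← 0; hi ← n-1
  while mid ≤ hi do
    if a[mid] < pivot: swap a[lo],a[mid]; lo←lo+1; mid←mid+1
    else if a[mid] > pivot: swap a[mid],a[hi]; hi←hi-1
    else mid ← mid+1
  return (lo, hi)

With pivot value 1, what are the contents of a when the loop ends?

pivot = 1; lo=0, mid=0, hi=8
a[mid]=7>1: swap a[0],a[8]; hi=7 → 9 8 1 6 5 0 4 -1 7
a[mid]=9>1: swap a[0],a[7]; hi=6 → -1 8 1 6 5 0 4 9 7
a[mid]=-1<1: swap a[0],a[0]; lo=1,mid=1 → -1 8 1 6 5 0 4 9 7
a[mid]=8>1: swap a[1],a[6]; hi=5 → -1 4 1 6 5 0 8 9 7
a[mid]=4>1: swap a[1],a[5]; hi=4 → -1 0 1 6 5 4 8 9 7
a[mid]=0<1: swap a[1],a[1]; lo=2,mid=2 → -1 0 1 6 5 4 8 9 7
a[mid]=1=1: mid=3
a[mid]=6>1: swap a[3],a[4]; hi=3 → -1 0 1 5 6 4 8 9 7
a[mid]=5>1: swap a[3],a[3]; hi=2 → -1 0 1 5 6 4 8 9 7
end: lo=2, hi=2; a = -1 0 1 5 6 4 8 9 7

-1 0 1 5 6 4 8 9 7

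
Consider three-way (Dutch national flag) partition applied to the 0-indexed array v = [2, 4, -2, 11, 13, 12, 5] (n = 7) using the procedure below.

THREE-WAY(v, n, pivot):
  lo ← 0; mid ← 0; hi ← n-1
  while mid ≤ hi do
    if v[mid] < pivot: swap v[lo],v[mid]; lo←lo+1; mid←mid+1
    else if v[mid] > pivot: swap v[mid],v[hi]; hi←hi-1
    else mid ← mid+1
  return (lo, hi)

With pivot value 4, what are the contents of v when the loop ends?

[2, -2, 4, 13, 12, 5, 11]

pivot = 4; lo=0, mid=0, hi=6
v[mid]=2<4: swap v[0],v[0]; lo=1,mid=1 → [2, 4, -2, 11, 13, 12, 5]
v[mid]=4=4: mid=2
v[mid]=-2<4: swap v[1],v[2]; lo=2,mid=3 → [2, -2, 4, 11, 13, 12, 5]
v[mid]=11>4: swap v[3],v[6]; hi=5 → [2, -2, 4, 5, 13, 12, 11]
v[mid]=5>4: swap v[3],v[5]; hi=4 → [2, -2, 4, 12, 13, 5, 11]
v[mid]=12>4: swap v[3],v[4]; hi=3 → [2, -2, 4, 13, 12, 5, 11]
v[mid]=13>4: swap v[3],v[3]; hi=2 → [2, -2, 4, 13, 12, 5, 11]
end: lo=2, hi=2; v = [2, -2, 4, 13, 12, 5, 11]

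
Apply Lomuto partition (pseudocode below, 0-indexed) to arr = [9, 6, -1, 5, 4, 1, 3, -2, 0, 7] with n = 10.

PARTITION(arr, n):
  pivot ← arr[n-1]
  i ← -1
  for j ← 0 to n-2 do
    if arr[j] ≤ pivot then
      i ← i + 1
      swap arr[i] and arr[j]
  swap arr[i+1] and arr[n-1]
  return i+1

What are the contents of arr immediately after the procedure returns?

pivot=7, i=-1
j=0: 9>7, skip
j=1: 6≤7, i=0, swap(0,1) ⇒ [6, 9, -1, 5, 4, 1, 3, -2, 0, 7]
j=2: -1≤7, i=1, swap(1,2) ⇒ [6, -1, 9, 5, 4, 1, 3, -2, 0, 7]
j=3: 5≤7, i=2, swap(2,3) ⇒ [6, -1, 5, 9, 4, 1, 3, -2, 0, 7]
j=4: 4≤7, i=3, swap(3,4) ⇒ [6, -1, 5, 4, 9, 1, 3, -2, 0, 7]
j=5: 1≤7, i=4, swap(4,5) ⇒ [6, -1, 5, 4, 1, 9, 3, -2, 0, 7]
j=6: 3≤7, i=5, swap(5,6) ⇒ [6, -1, 5, 4, 1, 3, 9, -2, 0, 7]
j=7: -2≤7, i=6, swap(6,7) ⇒ [6, -1, 5, 4, 1, 3, -2, 9, 0, 7]
j=8: 0≤7, i=7, swap(7,8) ⇒ [6, -1, 5, 4, 1, 3, -2, 0, 9, 7]
swap(8,9) ⇒ [6, -1, 5, 4, 1, 3, -2, 0, 7, 9]; return 8

[6, -1, 5, 4, 1, 3, -2, 0, 7, 9]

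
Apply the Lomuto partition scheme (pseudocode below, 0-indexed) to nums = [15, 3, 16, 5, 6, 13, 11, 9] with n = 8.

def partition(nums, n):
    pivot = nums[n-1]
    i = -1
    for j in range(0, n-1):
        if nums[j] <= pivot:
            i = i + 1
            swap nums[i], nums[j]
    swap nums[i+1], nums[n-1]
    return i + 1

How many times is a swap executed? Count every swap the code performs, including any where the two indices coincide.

pivot = nums[7] = 9; i = -1
j=0: nums[0]=15 > 9 → no swap
j=1: nums[1]=3 ≤ 9 → i=0, swap nums[0],nums[1] → [3, 15, 16, 5, 6, 13, 11, 9]
j=2: nums[2]=16 > 9 → no swap
j=3: nums[3]=5 ≤ 9 → i=1, swap nums[1],nums[3] → [3, 5, 16, 15, 6, 13, 11, 9]
j=4: nums[4]=6 ≤ 9 → i=2, swap nums[2],nums[4] → [3, 5, 6, 15, 16, 13, 11, 9]
j=5: nums[5]=13 > 9 → no swap
j=6: nums[6]=11 > 9 → no swap
final swap nums[3],nums[7] → [3, 5, 6, 9, 16, 13, 11, 15]; return 3

4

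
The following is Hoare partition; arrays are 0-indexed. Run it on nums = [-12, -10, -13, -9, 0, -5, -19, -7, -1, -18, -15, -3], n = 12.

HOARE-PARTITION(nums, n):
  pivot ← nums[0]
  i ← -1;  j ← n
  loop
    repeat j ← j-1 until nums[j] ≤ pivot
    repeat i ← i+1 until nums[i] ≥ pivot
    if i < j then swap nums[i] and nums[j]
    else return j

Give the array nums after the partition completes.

pivot = nums[0] = -12; i = -1, j = 12
j→10 (nums[10]=-15≤-12), i→0 (nums[0]=-12≥-12); i<j, swap → [-15, -10, -13, -9, 0, -5, -19, -7, -1, -18, -12, -3]
j→9 (nums[9]=-18≤-12), i→1 (nums[1]=-10≥-12); i<j, swap → [-15, -18, -13, -9, 0, -5, -19, -7, -1, -10, -12, -3]
j→6 (nums[6]=-19≤-12), i→3 (nums[3]=-9≥-12); i<j, swap → [-15, -18, -13, -19, 0, -5, -9, -7, -1, -10, -12, -3]
j→3, i→4; i≥j, return j=3. nums = [-15, -18, -13, -19, 0, -5, -9, -7, -1, -10, -12, -3]

[-15, -18, -13, -19, 0, -5, -9, -7, -1, -10, -12, -3]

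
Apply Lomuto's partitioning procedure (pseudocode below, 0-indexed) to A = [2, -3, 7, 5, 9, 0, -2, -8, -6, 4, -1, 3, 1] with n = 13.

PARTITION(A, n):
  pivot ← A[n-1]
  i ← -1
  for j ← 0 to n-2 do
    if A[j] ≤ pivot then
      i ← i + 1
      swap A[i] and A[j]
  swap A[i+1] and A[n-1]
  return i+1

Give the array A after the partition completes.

pivot=1, i=-1
j=0: 2>1, skip
j=1: -3≤1, i=0, swap(0,1) ⇒ [-3, 2, 7, 5, 9, 0, -2, -8, -6, 4, -1, 3, 1]
j=2: 7>1, skip
j=3: 5>1, skip
j=4: 9>1, skip
j=5: 0≤1, i=1, swap(1,5) ⇒ [-3, 0, 7, 5, 9, 2, -2, -8, -6, 4, -1, 3, 1]
j=6: -2≤1, i=2, swap(2,6) ⇒ [-3, 0, -2, 5, 9, 2, 7, -8, -6, 4, -1, 3, 1]
j=7: -8≤1, i=3, swap(3,7) ⇒ [-3, 0, -2, -8, 9, 2, 7, 5, -6, 4, -1, 3, 1]
j=8: -6≤1, i=4, swap(4,8) ⇒ [-3, 0, -2, -8, -6, 2, 7, 5, 9, 4, -1, 3, 1]
j=9: 4>1, skip
j=10: -1≤1, i=5, swap(5,10) ⇒ [-3, 0, -2, -8, -6, -1, 7, 5, 9, 4, 2, 3, 1]
j=11: 3>1, skip
swap(6,12) ⇒ [-3, 0, -2, -8, -6, -1, 1, 5, 9, 4, 2, 3, 7]; return 6

[-3, 0, -2, -8, -6, -1, 1, 5, 9, 4, 2, 3, 7]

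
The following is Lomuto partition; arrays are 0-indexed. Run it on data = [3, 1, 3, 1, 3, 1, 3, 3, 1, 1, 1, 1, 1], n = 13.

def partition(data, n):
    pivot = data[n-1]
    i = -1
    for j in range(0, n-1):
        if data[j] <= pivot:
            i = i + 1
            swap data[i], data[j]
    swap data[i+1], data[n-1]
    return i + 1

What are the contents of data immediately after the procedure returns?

pivot=1, i=-1
j=0: 3>1, skip
j=1: 1≤1, i=0, swap(0,1) ⇒ [1, 3, 3, 1, 3, 1, 3, 3, 1, 1, 1, 1, 1]
j=2: 3>1, skip
j=3: 1≤1, i=1, swap(1,3) ⇒ [1, 1, 3, 3, 3, 1, 3, 3, 1, 1, 1, 1, 1]
j=4: 3>1, skip
j=5: 1≤1, i=2, swap(2,5) ⇒ [1, 1, 1, 3, 3, 3, 3, 3, 1, 1, 1, 1, 1]
j=6: 3>1, skip
j=7: 3>1, skip
j=8: 1≤1, i=3, swap(3,8) ⇒ [1, 1, 1, 1, 3, 3, 3, 3, 3, 1, 1, 1, 1]
j=9: 1≤1, i=4, swap(4,9) ⇒ [1, 1, 1, 1, 1, 3, 3, 3, 3, 3, 1, 1, 1]
j=10: 1≤1, i=5, swap(5,10) ⇒ [1, 1, 1, 1, 1, 1, 3, 3, 3, 3, 3, 1, 1]
j=11: 1≤1, i=6, swap(6,11) ⇒ [1, 1, 1, 1, 1, 1, 1, 3, 3, 3, 3, 3, 1]
swap(7,12) ⇒ [1, 1, 1, 1, 1, 1, 1, 1, 3, 3, 3, 3, 3]; return 7

[1, 1, 1, 1, 1, 1, 1, 1, 3, 3, 3, 3, 3]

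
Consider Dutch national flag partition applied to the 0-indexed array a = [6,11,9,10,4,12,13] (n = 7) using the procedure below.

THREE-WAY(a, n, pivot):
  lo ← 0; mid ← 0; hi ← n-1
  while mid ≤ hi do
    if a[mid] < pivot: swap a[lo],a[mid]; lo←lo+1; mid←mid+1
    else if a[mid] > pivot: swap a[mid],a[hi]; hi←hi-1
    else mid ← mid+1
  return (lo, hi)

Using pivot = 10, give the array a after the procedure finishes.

lo=0 mid=0 hi=6
6<10: swap(0,0), lo=1 mid=1 ⇒ [6,11,9,10,4,12,13]
11>10: swap(1,6), hi=5 ⇒ [6,13,9,10,4,12,11]
13>10: swap(1,5), hi=4 ⇒ [6,12,9,10,4,13,11]
12>10: swap(1,4), hi=3 ⇒ [6,4,9,10,12,13,11]
4<10: swap(1,1), lo=2 mid=2 ⇒ [6,4,9,10,12,13,11]
9<10: swap(2,2), lo=3 mid=3 ⇒ [6,4,9,10,12,13,11]
10=10: mid=4
done. lo=3 hi=3; a=[6,4,9,10,12,13,11]

[6,4,9,10,12,13,11]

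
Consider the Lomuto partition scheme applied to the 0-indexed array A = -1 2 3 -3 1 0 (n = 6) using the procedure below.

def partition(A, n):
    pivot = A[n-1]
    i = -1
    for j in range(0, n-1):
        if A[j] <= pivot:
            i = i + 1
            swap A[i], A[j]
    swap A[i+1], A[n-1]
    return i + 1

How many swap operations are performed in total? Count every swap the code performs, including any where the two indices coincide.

pivot=0, i=-1
j=0: -1≤0, i=0, swap(0,0) ⇒ -1 2 3 -3 1 0
j=1: 2>0, skip
j=2: 3>0, skip
j=3: -3≤0, i=1, swap(1,3) ⇒ -1 -3 3 2 1 0
j=4: 1>0, skip
swap(2,5) ⇒ -1 -3 0 2 1 3; return 2

3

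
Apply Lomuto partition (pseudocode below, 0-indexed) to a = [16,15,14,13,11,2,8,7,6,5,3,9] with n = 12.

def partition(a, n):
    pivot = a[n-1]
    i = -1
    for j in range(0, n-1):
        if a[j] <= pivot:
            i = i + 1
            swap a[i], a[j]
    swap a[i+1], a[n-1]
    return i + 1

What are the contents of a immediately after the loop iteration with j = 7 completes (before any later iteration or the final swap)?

pivot = a[11] = 9; i = -1
j=0: a[0]=16 > 9 → no swap
j=1: a[1]=15 > 9 → no swap
j=2: a[2]=14 > 9 → no swap
j=3: a[3]=13 > 9 → no swap
j=4: a[4]=11 > 9 → no swap
j=5: a[5]=2 ≤ 9 → i=0, swap a[0],a[5] → [2,15,14,13,11,16,8,7,6,5,3,9]
j=6: a[6]=8 ≤ 9 → i=1, swap a[1],a[6] → [2,8,14,13,11,16,15,7,6,5,3,9]
j=7: a[7]=7 ≤ 9 → i=2, swap a[2],a[7] → [2,8,7,13,11,16,15,14,6,5,3,9]
(after j=7) a = [2,8,7,13,11,16,15,14,6,5,3,9]

[2,8,7,13,11,16,15,14,6,5,3,9]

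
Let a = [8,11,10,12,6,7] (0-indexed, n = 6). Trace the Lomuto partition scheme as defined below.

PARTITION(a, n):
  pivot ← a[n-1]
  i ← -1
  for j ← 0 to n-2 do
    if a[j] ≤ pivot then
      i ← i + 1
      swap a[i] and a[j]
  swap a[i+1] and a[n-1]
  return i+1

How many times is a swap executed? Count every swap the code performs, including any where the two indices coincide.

2

pivot=7, i=-1
j=0: 8>7, skip
j=1: 11>7, skip
j=2: 10>7, skip
j=3: 12>7, skip
j=4: 6≤7, i=0, swap(0,4) ⇒ [6,11,10,12,8,7]
swap(1,5) ⇒ [6,7,10,12,8,11]; return 1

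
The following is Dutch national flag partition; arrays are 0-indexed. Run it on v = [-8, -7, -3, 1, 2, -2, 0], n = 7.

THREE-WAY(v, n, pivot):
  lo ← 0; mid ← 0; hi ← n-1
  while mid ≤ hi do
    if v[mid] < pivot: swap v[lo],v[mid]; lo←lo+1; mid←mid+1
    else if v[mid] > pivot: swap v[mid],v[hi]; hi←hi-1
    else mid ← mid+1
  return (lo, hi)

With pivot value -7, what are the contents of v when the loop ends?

[-8, -7, 1, 2, -2, 0, -3]

pivot = -7; lo=0, mid=0, hi=6
v[mid]=-8<-7: swap v[0],v[0]; lo=1,mid=1 → [-8, -7, -3, 1, 2, -2, 0]
v[mid]=-7=-7: mid=2
v[mid]=-3>-7: swap v[2],v[6]; hi=5 → [-8, -7, 0, 1, 2, -2, -3]
v[mid]=0>-7: swap v[2],v[5]; hi=4 → [-8, -7, -2, 1, 2, 0, -3]
v[mid]=-2>-7: swap v[2],v[4]; hi=3 → [-8, -7, 2, 1, -2, 0, -3]
v[mid]=2>-7: swap v[2],v[3]; hi=2 → [-8, -7, 1, 2, -2, 0, -3]
v[mid]=1>-7: swap v[2],v[2]; hi=1 → [-8, -7, 1, 2, -2, 0, -3]
end: lo=1, hi=1; v = [-8, -7, 1, 2, -2, 0, -3]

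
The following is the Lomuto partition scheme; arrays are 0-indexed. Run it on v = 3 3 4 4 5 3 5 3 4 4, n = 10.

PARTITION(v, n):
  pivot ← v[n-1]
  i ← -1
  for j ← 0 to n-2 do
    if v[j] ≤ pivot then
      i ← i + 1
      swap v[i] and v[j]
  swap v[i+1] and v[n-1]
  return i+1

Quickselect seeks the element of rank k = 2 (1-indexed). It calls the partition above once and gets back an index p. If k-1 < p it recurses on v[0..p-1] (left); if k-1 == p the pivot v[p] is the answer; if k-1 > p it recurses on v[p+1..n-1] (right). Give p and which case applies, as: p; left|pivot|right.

7; left

pivot = v[9] = 4; i = -1
j=0: v[0]=3 ≤ 4 → i=0, swap v[0],v[0] (no change) → 3 3 4 4 5 3 5 3 4 4
j=1: v[1]=3 ≤ 4 → i=1, swap v[1],v[1] (no change) → 3 3 4 4 5 3 5 3 4 4
j=2: v[2]=4 ≤ 4 → i=2, swap v[2],v[2] (no change) → 3 3 4 4 5 3 5 3 4 4
j=3: v[3]=4 ≤ 4 → i=3, swap v[3],v[3] (no change) → 3 3 4 4 5 3 5 3 4 4
j=4: v[4]=5 > 4 → no swap
j=5: v[5]=3 ≤ 4 → i=4, swap v[4],v[5] → 3 3 4 4 3 5 5 3 4 4
j=6: v[6]=5 > 4 → no swap
j=7: v[7]=3 ≤ 4 → i=5, swap v[5],v[7] → 3 3 4 4 3 3 5 5 4 4
j=8: v[8]=4 ≤ 4 → i=6, swap v[6],v[8] → 3 3 4 4 3 3 4 5 5 4
final swap v[7],v[9] → 3 3 4 4 3 3 4 4 5 5; return 7
p = 7; k-1 = 1 < 7 ⇒ left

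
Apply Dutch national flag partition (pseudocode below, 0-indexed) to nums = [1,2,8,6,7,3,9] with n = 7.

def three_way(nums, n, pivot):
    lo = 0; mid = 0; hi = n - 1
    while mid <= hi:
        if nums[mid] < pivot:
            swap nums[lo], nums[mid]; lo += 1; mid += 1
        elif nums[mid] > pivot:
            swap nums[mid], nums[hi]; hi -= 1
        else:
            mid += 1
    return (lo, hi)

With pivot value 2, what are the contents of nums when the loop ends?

pivot = 2; lo=0, mid=0, hi=6
nums[mid]=1<2: swap nums[0],nums[0]; lo=1,mid=1 → [1,2,8,6,7,3,9]
nums[mid]=2=2: mid=2
nums[mid]=8>2: swap nums[2],nums[6]; hi=5 → [1,2,9,6,7,3,8]
nums[mid]=9>2: swap nums[2],nums[5]; hi=4 → [1,2,3,6,7,9,8]
nums[mid]=3>2: swap nums[2],nums[4]; hi=3 → [1,2,7,6,3,9,8]
nums[mid]=7>2: swap nums[2],nums[3]; hi=2 → [1,2,6,7,3,9,8]
nums[mid]=6>2: swap nums[2],nums[2]; hi=1 → [1,2,6,7,3,9,8]
end: lo=1, hi=1; nums = [1,2,6,7,3,9,8]

[1,2,6,7,3,9,8]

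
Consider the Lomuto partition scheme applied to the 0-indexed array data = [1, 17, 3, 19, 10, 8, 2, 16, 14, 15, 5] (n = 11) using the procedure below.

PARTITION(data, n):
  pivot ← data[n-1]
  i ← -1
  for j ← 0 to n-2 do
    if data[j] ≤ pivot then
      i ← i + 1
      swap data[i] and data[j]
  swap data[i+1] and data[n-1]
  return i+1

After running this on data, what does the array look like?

pivot = data[10] = 5; i = -1
j=0: data[0]=1 ≤ 5 → i=0, swap data[0],data[0] (no change) → [1, 17, 3, 19, 10, 8, 2, 16, 14, 15, 5]
j=1: data[1]=17 > 5 → no swap
j=2: data[2]=3 ≤ 5 → i=1, swap data[1],data[2] → [1, 3, 17, 19, 10, 8, 2, 16, 14, 15, 5]
j=3: data[3]=19 > 5 → no swap
j=4: data[4]=10 > 5 → no swap
j=5: data[5]=8 > 5 → no swap
j=6: data[6]=2 ≤ 5 → i=2, swap data[2],data[6] → [1, 3, 2, 19, 10, 8, 17, 16, 14, 15, 5]
j=7: data[7]=16 > 5 → no swap
j=8: data[8]=14 > 5 → no swap
j=9: data[9]=15 > 5 → no swap
final swap data[3],data[10] → [1, 3, 2, 5, 10, 8, 17, 16, 14, 15, 19]; return 3

[1, 3, 2, 5, 10, 8, 17, 16, 14, 15, 19]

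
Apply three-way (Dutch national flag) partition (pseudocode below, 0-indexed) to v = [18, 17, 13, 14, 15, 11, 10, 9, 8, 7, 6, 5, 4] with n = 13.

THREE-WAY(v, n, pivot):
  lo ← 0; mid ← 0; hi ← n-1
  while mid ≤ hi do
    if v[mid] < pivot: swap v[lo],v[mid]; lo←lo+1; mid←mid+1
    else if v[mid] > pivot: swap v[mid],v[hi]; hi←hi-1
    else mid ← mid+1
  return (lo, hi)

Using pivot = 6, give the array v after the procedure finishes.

[4, 5, 6, 15, 11, 10, 9, 8, 7, 14, 13, 17, 18]

lo=0 mid=0 hi=12
18>6: swap(0,12), hi=11 ⇒ [4, 17, 13, 14, 15, 11, 10, 9, 8, 7, 6, 5, 18]
4<6: swap(0,0), lo=1 mid=1 ⇒ [4, 17, 13, 14, 15, 11, 10, 9, 8, 7, 6, 5, 18]
17>6: swap(1,11), hi=10 ⇒ [4, 5, 13, 14, 15, 11, 10, 9, 8, 7, 6, 17, 18]
5<6: swap(1,1), lo=2 mid=2 ⇒ [4, 5, 13, 14, 15, 11, 10, 9, 8, 7, 6, 17, 18]
13>6: swap(2,10), hi=9 ⇒ [4, 5, 6, 14, 15, 11, 10, 9, 8, 7, 13, 17, 18]
6=6: mid=3
14>6: swap(3,9), hi=8 ⇒ [4, 5, 6, 7, 15, 11, 10, 9, 8, 14, 13, 17, 18]
7>6: swap(3,8), hi=7 ⇒ [4, 5, 6, 8, 15, 11, 10, 9, 7, 14, 13, 17, 18]
8>6: swap(3,7), hi=6 ⇒ [4, 5, 6, 9, 15, 11, 10, 8, 7, 14, 13, 17, 18]
9>6: swap(3,6), hi=5 ⇒ [4, 5, 6, 10, 15, 11, 9, 8, 7, 14, 13, 17, 18]
10>6: swap(3,5), hi=4 ⇒ [4, 5, 6, 11, 15, 10, 9, 8, 7, 14, 13, 17, 18]
11>6: swap(3,4), hi=3 ⇒ [4, 5, 6, 15, 11, 10, 9, 8, 7, 14, 13, 17, 18]
15>6: swap(3,3), hi=2 ⇒ [4, 5, 6, 15, 11, 10, 9, 8, 7, 14, 13, 17, 18]
done. lo=2 hi=2; v=[4, 5, 6, 15, 11, 10, 9, 8, 7, 14, 13, 17, 18]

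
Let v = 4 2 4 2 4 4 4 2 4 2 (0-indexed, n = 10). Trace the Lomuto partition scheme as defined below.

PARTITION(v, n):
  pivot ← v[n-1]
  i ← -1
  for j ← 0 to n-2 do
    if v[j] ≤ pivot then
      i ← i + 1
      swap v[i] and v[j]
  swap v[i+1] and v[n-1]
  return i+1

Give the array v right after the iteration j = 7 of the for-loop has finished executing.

2 2 2 4 4 4 4 4 4 2

pivot = v[9] = 2; i = -1
j=0: v[0]=4 > 2 → no swap
j=1: v[1]=2 ≤ 2 → i=0, swap v[0],v[1] → 2 4 4 2 4 4 4 2 4 2
j=2: v[2]=4 > 2 → no swap
j=3: v[3]=2 ≤ 2 → i=1, swap v[1],v[3] → 2 2 4 4 4 4 4 2 4 2
j=4: v[4]=4 > 2 → no swap
j=5: v[5]=4 > 2 → no swap
j=6: v[6]=4 > 2 → no swap
j=7: v[7]=2 ≤ 2 → i=2, swap v[2],v[7] → 2 2 2 4 4 4 4 4 4 2
(after j=7) v = 2 2 2 4 4 4 4 4 4 2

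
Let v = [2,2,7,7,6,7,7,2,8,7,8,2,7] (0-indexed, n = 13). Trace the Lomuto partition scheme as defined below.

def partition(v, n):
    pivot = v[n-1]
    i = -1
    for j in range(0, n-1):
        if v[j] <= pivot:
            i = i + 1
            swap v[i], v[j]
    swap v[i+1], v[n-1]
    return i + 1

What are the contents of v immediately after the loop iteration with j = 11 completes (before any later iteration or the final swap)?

pivot = v[12] = 7; i = -1
j=0: v[0]=2 ≤ 7 → i=0, swap v[0],v[0] (no change) → [2,2,7,7,6,7,7,2,8,7,8,2,7]
j=1: v[1]=2 ≤ 7 → i=1, swap v[1],v[1] (no change) → [2,2,7,7,6,7,7,2,8,7,8,2,7]
j=2: v[2]=7 ≤ 7 → i=2, swap v[2],v[2] (no change) → [2,2,7,7,6,7,7,2,8,7,8,2,7]
j=3: v[3]=7 ≤ 7 → i=3, swap v[3],v[3] (no change) → [2,2,7,7,6,7,7,2,8,7,8,2,7]
j=4: v[4]=6 ≤ 7 → i=4, swap v[4],v[4] (no change) → [2,2,7,7,6,7,7,2,8,7,8,2,7]
j=5: v[5]=7 ≤ 7 → i=5, swap v[5],v[5] (no change) → [2,2,7,7,6,7,7,2,8,7,8,2,7]
j=6: v[6]=7 ≤ 7 → i=6, swap v[6],v[6] (no change) → [2,2,7,7,6,7,7,2,8,7,8,2,7]
j=7: v[7]=2 ≤ 7 → i=7, swap v[7],v[7] (no change) → [2,2,7,7,6,7,7,2,8,7,8,2,7]
j=8: v[8]=8 > 7 → no swap
j=9: v[9]=7 ≤ 7 → i=8, swap v[8],v[9] → [2,2,7,7,6,7,7,2,7,8,8,2,7]
j=10: v[10]=8 > 7 → no swap
j=11: v[11]=2 ≤ 7 → i=9, swap v[9],v[11] → [2,2,7,7,6,7,7,2,7,2,8,8,7]
(after j=11) v = [2,2,7,7,6,7,7,2,7,2,8,8,7]

[2,2,7,7,6,7,7,2,7,2,8,8,7]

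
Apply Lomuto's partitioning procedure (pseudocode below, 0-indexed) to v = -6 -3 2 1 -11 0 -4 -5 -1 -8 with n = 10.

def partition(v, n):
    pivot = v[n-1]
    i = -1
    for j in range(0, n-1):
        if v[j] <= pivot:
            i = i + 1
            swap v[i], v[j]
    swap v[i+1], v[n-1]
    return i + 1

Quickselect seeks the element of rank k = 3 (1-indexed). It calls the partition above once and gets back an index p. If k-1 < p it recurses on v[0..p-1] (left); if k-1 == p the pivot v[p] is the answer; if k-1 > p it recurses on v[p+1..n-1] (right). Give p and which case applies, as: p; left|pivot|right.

1; right

pivot=-8, i=-1
j=0: -6>-8, skip
j=1: -3>-8, skip
j=2: 2>-8, skip
j=3: 1>-8, skip
j=4: -11≤-8, i=0, swap(0,4) ⇒ -11 -3 2 1 -6 0 -4 -5 -1 -8
j=5: 0>-8, skip
j=6: -4>-8, skip
j=7: -5>-8, skip
j=8: -1>-8, skip
swap(1,9) ⇒ -11 -8 2 1 -6 0 -4 -5 -1 -3; return 1
p = 1; k-1 = 2 > 1 ⇒ right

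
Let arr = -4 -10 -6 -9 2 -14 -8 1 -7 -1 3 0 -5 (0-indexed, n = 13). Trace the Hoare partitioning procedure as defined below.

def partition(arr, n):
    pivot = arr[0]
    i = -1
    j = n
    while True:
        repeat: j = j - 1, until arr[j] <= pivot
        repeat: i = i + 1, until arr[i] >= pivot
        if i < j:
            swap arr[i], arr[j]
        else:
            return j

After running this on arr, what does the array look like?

pivot = arr[0] = -4; i = -1, j = 13
j→12 (arr[12]=-5≤-4), i→0 (arr[0]=-4≥-4); i<j, swap → -5 -10 -6 -9 2 -14 -8 1 -7 -1 3 0 -4
j→8 (arr[8]=-7≤-4), i→4 (arr[4]=2≥-4); i<j, swap → -5 -10 -6 -9 -7 -14 -8 1 2 -1 3 0 -4
j→6, i→7; i≥j, return j=6. arr = -5 -10 -6 -9 -7 -14 -8 1 2 -1 3 0 -4

-5 -10 -6 -9 -7 -14 -8 1 2 -1 3 0 -4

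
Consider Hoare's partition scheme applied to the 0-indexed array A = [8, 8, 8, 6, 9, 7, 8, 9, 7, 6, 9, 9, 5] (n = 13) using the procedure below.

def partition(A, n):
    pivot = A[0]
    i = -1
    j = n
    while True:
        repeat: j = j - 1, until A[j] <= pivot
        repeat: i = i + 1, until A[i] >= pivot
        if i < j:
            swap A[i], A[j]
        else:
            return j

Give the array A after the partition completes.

[5, 6, 7, 6, 8, 7, 9, 9, 8, 8, 9, 9, 8]

pivot = A[0] = 8; i = -1, j = 13
j→12 (A[12]=5≤8), i→0 (A[0]=8≥8); i<j, swap → [5, 8, 8, 6, 9, 7, 8, 9, 7, 6, 9, 9, 8]
j→9 (A[9]=6≤8), i→1 (A[1]=8≥8); i<j, swap → [5, 6, 8, 6, 9, 7, 8, 9, 7, 8, 9, 9, 8]
j→8 (A[8]=7≤8), i→2 (A[2]=8≥8); i<j, swap → [5, 6, 7, 6, 9, 7, 8, 9, 8, 8, 9, 9, 8]
j→6 (A[6]=8≤8), i→4 (A[4]=9≥8); i<j, swap → [5, 6, 7, 6, 8, 7, 9, 9, 8, 8, 9, 9, 8]
j→5, i→6; i≥j, return j=5. A = [5, 6, 7, 6, 8, 7, 9, 9, 8, 8, 9, 9, 8]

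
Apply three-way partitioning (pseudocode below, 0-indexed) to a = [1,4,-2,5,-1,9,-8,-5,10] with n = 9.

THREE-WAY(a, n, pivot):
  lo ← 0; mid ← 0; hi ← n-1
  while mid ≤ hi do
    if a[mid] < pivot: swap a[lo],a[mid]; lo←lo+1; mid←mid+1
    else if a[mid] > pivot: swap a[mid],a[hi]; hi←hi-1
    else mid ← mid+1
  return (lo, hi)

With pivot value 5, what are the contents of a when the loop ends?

lo=0 mid=0 hi=8
1<5: swap(0,0), lo=1 mid=1 ⇒ [1,4,-2,5,-1,9,-8,-5,10]
4<5: swap(1,1), lo=2 mid=2 ⇒ [1,4,-2,5,-1,9,-8,-5,10]
-2<5: swap(2,2), lo=3 mid=3 ⇒ [1,4,-2,5,-1,9,-8,-5,10]
5=5: mid=4
-1<5: swap(3,4), lo=4 mid=5 ⇒ [1,4,-2,-1,5,9,-8,-5,10]
9>5: swap(5,8), hi=7 ⇒ [1,4,-2,-1,5,10,-8,-5,9]
10>5: swap(5,7), hi=6 ⇒ [1,4,-2,-1,5,-5,-8,10,9]
-5<5: swap(4,5), lo=5 mid=6 ⇒ [1,4,-2,-1,-5,5,-8,10,9]
-8<5: swap(5,6), lo=6 mid=7 ⇒ [1,4,-2,-1,-5,-8,5,10,9]
done. lo=6 hi=6; a=[1,4,-2,-1,-5,-8,5,10,9]

[1,4,-2,-1,-5,-8,5,10,9]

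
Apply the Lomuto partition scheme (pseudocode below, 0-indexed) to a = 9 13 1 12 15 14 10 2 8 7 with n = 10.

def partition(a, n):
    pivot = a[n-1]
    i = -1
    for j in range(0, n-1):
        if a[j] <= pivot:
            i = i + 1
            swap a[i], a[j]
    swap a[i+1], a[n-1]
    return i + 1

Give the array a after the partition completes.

1 2 7 12 15 14 10 13 8 9

pivot = a[9] = 7; i = -1
j=0: a[0]=9 > 7 → no swap
j=1: a[1]=13 > 7 → no swap
j=2: a[2]=1 ≤ 7 → i=0, swap a[0],a[2] → 1 13 9 12 15 14 10 2 8 7
j=3: a[3]=12 > 7 → no swap
j=4: a[4]=15 > 7 → no swap
j=5: a[5]=14 > 7 → no swap
j=6: a[6]=10 > 7 → no swap
j=7: a[7]=2 ≤ 7 → i=1, swap a[1],a[7] → 1 2 9 12 15 14 10 13 8 7
j=8: a[8]=8 > 7 → no swap
final swap a[2],a[9] → 1 2 7 12 15 14 10 13 8 9; return 2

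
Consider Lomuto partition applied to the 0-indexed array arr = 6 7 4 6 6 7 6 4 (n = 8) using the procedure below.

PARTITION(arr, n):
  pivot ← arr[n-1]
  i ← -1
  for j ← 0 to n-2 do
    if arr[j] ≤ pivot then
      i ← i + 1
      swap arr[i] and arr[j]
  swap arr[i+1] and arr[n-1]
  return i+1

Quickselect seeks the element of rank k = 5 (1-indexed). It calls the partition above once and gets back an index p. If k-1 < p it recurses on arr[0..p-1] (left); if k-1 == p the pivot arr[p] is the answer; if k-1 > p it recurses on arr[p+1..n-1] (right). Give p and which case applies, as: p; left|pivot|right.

pivot=4, i=-1
j=0: 6>4, skip
j=1: 7>4, skip
j=2: 4≤4, i=0, swap(0,2) ⇒ 4 7 6 6 6 7 6 4
j=3: 6>4, skip
j=4: 6>4, skip
j=5: 7>4, skip
j=6: 6>4, skip
swap(1,7) ⇒ 4 4 6 6 6 7 6 7; return 1
p = 1; k-1 = 4 > 1 ⇒ right

1; right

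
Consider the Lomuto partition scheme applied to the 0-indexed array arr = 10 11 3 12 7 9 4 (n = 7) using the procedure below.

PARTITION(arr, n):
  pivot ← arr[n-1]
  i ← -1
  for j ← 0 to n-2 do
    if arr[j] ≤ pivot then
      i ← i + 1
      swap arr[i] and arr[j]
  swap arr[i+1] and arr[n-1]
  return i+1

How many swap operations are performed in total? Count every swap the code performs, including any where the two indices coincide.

2

pivot=4, i=-1
j=0: 10>4, skip
j=1: 11>4, skip
j=2: 3≤4, i=0, swap(0,2) ⇒ 3 11 10 12 7 9 4
j=3: 12>4, skip
j=4: 7>4, skip
j=5: 9>4, skip
swap(1,6) ⇒ 3 4 10 12 7 9 11; return 1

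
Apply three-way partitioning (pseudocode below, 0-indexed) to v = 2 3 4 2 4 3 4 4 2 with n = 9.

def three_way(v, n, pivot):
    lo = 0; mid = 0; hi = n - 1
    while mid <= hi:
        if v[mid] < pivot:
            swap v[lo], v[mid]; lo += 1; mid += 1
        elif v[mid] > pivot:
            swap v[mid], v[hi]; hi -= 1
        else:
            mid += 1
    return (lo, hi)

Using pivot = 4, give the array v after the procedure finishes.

2 3 2 3 2 4 4 4 4

lo=0 mid=0 hi=8
2<4: swap(0,0), lo=1 mid=1 ⇒ 2 3 4 2 4 3 4 4 2
3<4: swap(1,1), lo=2 mid=2 ⇒ 2 3 4 2 4 3 4 4 2
4=4: mid=3
2<4: swap(2,3), lo=3 mid=4 ⇒ 2 3 2 4 4 3 4 4 2
4=4: mid=5
3<4: swap(3,5), lo=4 mid=6 ⇒ 2 3 2 3 4 4 4 4 2
4=4: mid=7
4=4: mid=8
2<4: swap(4,8), lo=5 mid=9 ⇒ 2 3 2 3 2 4 4 4 4
done. lo=5 hi=8; v=2 3 2 3 2 4 4 4 4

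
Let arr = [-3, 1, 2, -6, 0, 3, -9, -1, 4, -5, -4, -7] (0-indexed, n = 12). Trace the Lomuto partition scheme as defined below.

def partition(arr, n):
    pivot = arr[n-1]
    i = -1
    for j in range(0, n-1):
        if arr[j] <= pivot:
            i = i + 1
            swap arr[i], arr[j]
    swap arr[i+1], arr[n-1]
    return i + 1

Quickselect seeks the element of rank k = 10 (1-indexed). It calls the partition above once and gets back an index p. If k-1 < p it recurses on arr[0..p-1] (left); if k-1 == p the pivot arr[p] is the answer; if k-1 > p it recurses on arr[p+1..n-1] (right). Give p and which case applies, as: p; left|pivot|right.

1; right

pivot = arr[11] = -7; i = -1
j=0: arr[0]=-3 > -7 → no swap
j=1: arr[1]=1 > -7 → no swap
j=2: arr[2]=2 > -7 → no swap
j=3: arr[3]=-6 > -7 → no swap
j=4: arr[4]=0 > -7 → no swap
j=5: arr[5]=3 > -7 → no swap
j=6: arr[6]=-9 ≤ -7 → i=0, swap arr[0],arr[6] → [-9, 1, 2, -6, 0, 3, -3, -1, 4, -5, -4, -7]
j=7: arr[7]=-1 > -7 → no swap
j=8: arr[8]=4 > -7 → no swap
j=9: arr[9]=-5 > -7 → no swap
j=10: arr[10]=-4 > -7 → no swap
final swap arr[1],arr[11] → [-9, -7, 2, -6, 0, 3, -3, -1, 4, -5, -4, 1]; return 1
p = 1; k-1 = 9 > 1 ⇒ right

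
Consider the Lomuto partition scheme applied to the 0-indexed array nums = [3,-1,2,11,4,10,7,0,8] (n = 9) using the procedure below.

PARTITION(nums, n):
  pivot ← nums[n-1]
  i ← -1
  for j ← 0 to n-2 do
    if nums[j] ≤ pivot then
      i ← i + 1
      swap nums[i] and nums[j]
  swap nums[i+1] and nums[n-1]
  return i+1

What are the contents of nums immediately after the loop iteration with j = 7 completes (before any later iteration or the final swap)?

pivot=8, i=-1
j=0: 3≤8, i=0, swap(0,0) ⇒ [3,-1,2,11,4,10,7,0,8]
j=1: -1≤8, i=1, swap(1,1) ⇒ [3,-1,2,11,4,10,7,0,8]
j=2: 2≤8, i=2, swap(2,2) ⇒ [3,-1,2,11,4,10,7,0,8]
j=3: 11>8, skip
j=4: 4≤8, i=3, swap(3,4) ⇒ [3,-1,2,4,11,10,7,0,8]
j=5: 10>8, skip
j=6: 7≤8, i=4, swap(4,6) ⇒ [3,-1,2,4,7,10,11,0,8]
j=7: 0≤8, i=5, swap(5,7) ⇒ [3,-1,2,4,7,0,11,10,8]
(after j=7) nums = [3,-1,2,4,7,0,11,10,8]

[3,-1,2,4,7,0,11,10,8]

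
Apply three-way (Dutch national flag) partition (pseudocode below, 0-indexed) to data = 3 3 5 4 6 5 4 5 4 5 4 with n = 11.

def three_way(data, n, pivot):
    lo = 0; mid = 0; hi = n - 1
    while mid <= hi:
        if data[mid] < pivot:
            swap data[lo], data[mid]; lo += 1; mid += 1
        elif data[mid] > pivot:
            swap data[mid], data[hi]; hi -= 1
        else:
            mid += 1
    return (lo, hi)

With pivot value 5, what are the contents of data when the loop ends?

3 3 4 4 4 4 5 5 5 5 6

pivot = 5; lo=0, mid=0, hi=10
data[mid]=3<5: swap data[0],data[0]; lo=1,mid=1 → 3 3 5 4 6 5 4 5 4 5 4
data[mid]=3<5: swap data[1],data[1]; lo=2,mid=2 → 3 3 5 4 6 5 4 5 4 5 4
data[mid]=5=5: mid=3
data[mid]=4<5: swap data[2],data[3]; lo=3,mid=4 → 3 3 4 5 6 5 4 5 4 5 4
data[mid]=6>5: swap data[4],data[10]; hi=9 → 3 3 4 5 4 5 4 5 4 5 6
data[mid]=4<5: swap data[3],data[4]; lo=4,mid=5 → 3 3 4 4 5 5 4 5 4 5 6
data[mid]=5=5: mid=6
data[mid]=4<5: swap data[4],data[6]; lo=5,mid=7 → 3 3 4 4 4 5 5 5 4 5 6
data[mid]=5=5: mid=8
data[mid]=4<5: swap data[5],data[8]; lo=6,mid=9 → 3 3 4 4 4 4 5 5 5 5 6
data[mid]=5=5: mid=10
end: lo=6, hi=9; data = 3 3 4 4 4 4 5 5 5 5 6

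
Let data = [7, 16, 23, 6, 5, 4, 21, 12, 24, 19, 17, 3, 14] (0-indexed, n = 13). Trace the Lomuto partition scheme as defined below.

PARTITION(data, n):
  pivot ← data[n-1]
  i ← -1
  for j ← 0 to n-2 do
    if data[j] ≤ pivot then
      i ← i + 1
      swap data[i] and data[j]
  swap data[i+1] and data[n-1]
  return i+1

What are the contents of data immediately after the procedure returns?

pivot = data[12] = 14; i = -1
j=0: data[0]=7 ≤ 14 → i=0, swap data[0],data[0] (no change) → [7, 16, 23, 6, 5, 4, 21, 12, 24, 19, 17, 3, 14]
j=1: data[1]=16 > 14 → no swap
j=2: data[2]=23 > 14 → no swap
j=3: data[3]=6 ≤ 14 → i=1, swap data[1],data[3] → [7, 6, 23, 16, 5, 4, 21, 12, 24, 19, 17, 3, 14]
j=4: data[4]=5 ≤ 14 → i=2, swap data[2],data[4] → [7, 6, 5, 16, 23, 4, 21, 12, 24, 19, 17, 3, 14]
j=5: data[5]=4 ≤ 14 → i=3, swap data[3],data[5] → [7, 6, 5, 4, 23, 16, 21, 12, 24, 19, 17, 3, 14]
j=6: data[6]=21 > 14 → no swap
j=7: data[7]=12 ≤ 14 → i=4, swap data[4],data[7] → [7, 6, 5, 4, 12, 16, 21, 23, 24, 19, 17, 3, 14]
j=8: data[8]=24 > 14 → no swap
j=9: data[9]=19 > 14 → no swap
j=10: data[10]=17 > 14 → no swap
j=11: data[11]=3 ≤ 14 → i=5, swap data[5],data[11] → [7, 6, 5, 4, 12, 3, 21, 23, 24, 19, 17, 16, 14]
final swap data[6],data[12] → [7, 6, 5, 4, 12, 3, 14, 23, 24, 19, 17, 16, 21]; return 6

[7, 6, 5, 4, 12, 3, 14, 23, 24, 19, 17, 16, 21]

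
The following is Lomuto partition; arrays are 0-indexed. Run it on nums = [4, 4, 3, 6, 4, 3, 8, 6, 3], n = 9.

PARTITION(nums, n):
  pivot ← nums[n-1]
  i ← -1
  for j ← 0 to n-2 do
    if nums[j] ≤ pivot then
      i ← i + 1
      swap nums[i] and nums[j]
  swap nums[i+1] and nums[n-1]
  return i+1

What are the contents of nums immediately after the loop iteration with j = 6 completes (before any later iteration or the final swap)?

pivot=3, i=-1
j=0: 4>3, skip
j=1: 4>3, skip
j=2: 3≤3, i=0, swap(0,2) ⇒ [3, 4, 4, 6, 4, 3, 8, 6, 3]
j=3: 6>3, skip
j=4: 4>3, skip
j=5: 3≤3, i=1, swap(1,5) ⇒ [3, 3, 4, 6, 4, 4, 8, 6, 3]
j=6: 8>3, skip
(after j=6) nums = [3, 3, 4, 6, 4, 4, 8, 6, 3]

[3, 3, 4, 6, 4, 4, 8, 6, 3]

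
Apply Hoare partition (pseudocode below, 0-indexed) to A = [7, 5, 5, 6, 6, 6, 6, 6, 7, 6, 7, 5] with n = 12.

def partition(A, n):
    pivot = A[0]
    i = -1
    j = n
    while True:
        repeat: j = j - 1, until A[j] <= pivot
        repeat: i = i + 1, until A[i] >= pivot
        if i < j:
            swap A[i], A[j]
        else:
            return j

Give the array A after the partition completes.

[5, 5, 5, 6, 6, 6, 6, 6, 7, 6, 7, 7]

pivot = A[0] = 7; i = -1, j = 12
j→11 (A[11]=5≤7), i→0 (A[0]=7≥7); i<j, swap → [5, 5, 5, 6, 6, 6, 6, 6, 7, 6, 7, 7]
j→10 (A[10]=7≤7), i→8 (A[8]=7≥7); i<j, swap → [5, 5, 5, 6, 6, 6, 6, 6, 7, 6, 7, 7]
j→9, i→10; i≥j, return j=9. A = [5, 5, 5, 6, 6, 6, 6, 6, 7, 6, 7, 7]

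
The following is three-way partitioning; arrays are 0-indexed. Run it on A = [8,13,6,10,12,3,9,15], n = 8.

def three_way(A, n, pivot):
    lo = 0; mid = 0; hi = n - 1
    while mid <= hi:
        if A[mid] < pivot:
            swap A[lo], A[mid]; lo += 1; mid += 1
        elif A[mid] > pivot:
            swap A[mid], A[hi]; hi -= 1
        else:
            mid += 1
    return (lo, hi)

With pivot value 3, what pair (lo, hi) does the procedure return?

(0, 0)

pivot = 3; lo=0, mid=0, hi=7
A[mid]=8>3: swap A[0],A[7]; hi=6 → [15,13,6,10,12,3,9,8]
A[mid]=15>3: swap A[0],A[6]; hi=5 → [9,13,6,10,12,3,15,8]
A[mid]=9>3: swap A[0],A[5]; hi=4 → [3,13,6,10,12,9,15,8]
A[mid]=3=3: mid=1
A[mid]=13>3: swap A[1],A[4]; hi=3 → [3,12,6,10,13,9,15,8]
A[mid]=12>3: swap A[1],A[3]; hi=2 → [3,10,6,12,13,9,15,8]
A[mid]=10>3: swap A[1],A[2]; hi=1 → [3,6,10,12,13,9,15,8]
A[mid]=6>3: swap A[1],A[1]; hi=0 → [3,6,10,12,13,9,15,8]
end: lo=0, hi=0; A = [3,6,10,12,13,9,15,8]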